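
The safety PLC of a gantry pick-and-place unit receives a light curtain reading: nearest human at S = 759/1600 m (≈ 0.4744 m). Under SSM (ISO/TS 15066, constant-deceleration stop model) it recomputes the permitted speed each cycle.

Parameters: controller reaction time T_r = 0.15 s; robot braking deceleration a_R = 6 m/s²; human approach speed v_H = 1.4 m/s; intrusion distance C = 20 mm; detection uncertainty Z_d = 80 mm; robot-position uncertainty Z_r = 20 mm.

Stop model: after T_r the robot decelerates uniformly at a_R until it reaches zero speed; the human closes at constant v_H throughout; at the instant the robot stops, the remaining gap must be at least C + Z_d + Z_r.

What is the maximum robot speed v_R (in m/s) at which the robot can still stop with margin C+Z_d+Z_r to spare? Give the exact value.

v_R_max = 7/20 m/s = 0.3500 m/s

collect terms ⇒ (1/12)·v_R² + (23/60)·v_R + (-231/1600) = 0
  disc = (23/60)² − 4·(1/12)·(-231/1600) = 2809/14400 ; √disc = 53/120
  v_R = (−(23/60) + 53/120) / (2·(1/12)) = 7/20 m/s
check:
T_s = v_R/a_R = (7/20)/6 = 0.0583 s
reaction-phase robot travel = 0.3500·0.1500 = 0.0525 m
braking distance = 0.3500²/(2·6.0000) = 0.0102 m
human closes 1.4000·0.2083 = 0.2917 m
C+Z_d+Z_r = 0.0200+0.0800+0.0200 = 0.1200 m
sum ≈ 0.0525+0.0102+0.2917+0.1200 ≈ 0.4744 m = S ✓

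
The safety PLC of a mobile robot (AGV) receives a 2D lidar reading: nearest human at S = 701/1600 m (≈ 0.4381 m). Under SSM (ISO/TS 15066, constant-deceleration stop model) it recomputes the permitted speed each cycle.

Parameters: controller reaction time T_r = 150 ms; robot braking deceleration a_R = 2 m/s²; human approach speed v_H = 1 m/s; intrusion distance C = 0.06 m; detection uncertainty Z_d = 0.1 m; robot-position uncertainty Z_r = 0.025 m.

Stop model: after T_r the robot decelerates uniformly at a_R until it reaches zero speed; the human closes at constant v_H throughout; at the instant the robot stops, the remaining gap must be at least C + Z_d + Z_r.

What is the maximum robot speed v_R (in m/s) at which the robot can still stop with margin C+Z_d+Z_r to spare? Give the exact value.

v_R_max = 3/20 m/s = 0.1500 m/s

collect terms ⇒ (1/4)·v_R² + (13/20)·v_R + (-33/320) = 0
  disc = (13/20)² − 4·(1/4)·(-33/320) = 841/1600 ; √disc = 29/40
  v_R = (−(13/20) + 29/40) / (2·(1/4)) = 3/20 m/s
check:
braking lasts T_s = (3/20)/2 = 0.0750 s
robot covers v_R·T_r = 0.1500·0.1500 = 0.0225 m before braking
braking distance = 0.1500²/(2·2.0000) = 0.0056 m
human over T_r+T_s: 1.0000·(0.1500+0.0750) = 0.2250 m
margins: 0.0600+0.1000+0.0250 = 0.1850 m
sum ≈ 0.0225+0.0056+0.2250+0.1850 ≈ 0.4381 m = S ✓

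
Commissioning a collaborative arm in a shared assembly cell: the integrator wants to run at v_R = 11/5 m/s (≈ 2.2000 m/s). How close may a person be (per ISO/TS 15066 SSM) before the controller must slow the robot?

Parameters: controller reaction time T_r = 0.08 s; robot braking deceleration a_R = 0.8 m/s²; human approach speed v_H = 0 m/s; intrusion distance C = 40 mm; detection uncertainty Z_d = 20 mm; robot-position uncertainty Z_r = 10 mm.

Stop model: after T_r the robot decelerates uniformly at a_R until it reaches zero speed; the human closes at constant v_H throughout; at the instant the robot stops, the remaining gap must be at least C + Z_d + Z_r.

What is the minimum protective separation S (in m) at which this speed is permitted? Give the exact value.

S_min = 3271/1000 m = 3.2710 m

stop time T_s = (11/5)/(4/5) = 2.7500 s
reaction-phase robot travel = 2.2000·0.0800 = 0.1760 m
robot under decel: 2.2000²/(2·0.8000) = 3.0250 m
human over T_r+T_s: 0.0000·(0.0800+2.7500) = 0.0000 m
margins: 0.0400+0.0200+0.0100 = 0.0700 m
S_min ≈ 0.1760+3.0250+0.0000+0.0700  ⇒  S_min = 3271/1000 m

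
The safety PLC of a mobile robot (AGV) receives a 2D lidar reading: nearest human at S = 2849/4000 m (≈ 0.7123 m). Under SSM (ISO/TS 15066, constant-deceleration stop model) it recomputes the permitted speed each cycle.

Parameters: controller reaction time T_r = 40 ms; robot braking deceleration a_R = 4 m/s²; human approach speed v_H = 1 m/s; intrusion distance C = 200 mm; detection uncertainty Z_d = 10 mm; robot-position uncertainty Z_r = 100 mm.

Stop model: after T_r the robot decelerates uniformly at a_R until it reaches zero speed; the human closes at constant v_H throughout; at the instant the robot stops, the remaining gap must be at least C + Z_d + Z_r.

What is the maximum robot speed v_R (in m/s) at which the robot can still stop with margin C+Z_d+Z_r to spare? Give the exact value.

collect terms ⇒ (1/8)·v_R² + (29/100)·v_R + (-1449/4000) = 0
  disc = (29/100)² − 4·(1/8)·(-1449/4000) = 10609/40000 ; √disc = 103/200
  v_R = (−(29/100) + 103/200) / (2·(1/8)) = 9/10 m/s
check:
braking lasts T_s = (9/10)/4 = 0.2250 s
robot covers v_R·T_r = 0.9000·0.0400 = 0.0360 m before braking
braking distance = 0.9000²/(2·4.0000) = 0.1013 m
human closes 1.0000·0.2650 = 0.2650 m
residual clearance needed = 0.2000+0.0100+0.1000 = 0.3100 m
sum ≈ 0.0360+0.1013+0.2650+0.3100 ≈ 0.7123 m = S ✓

v_R_max = 9/10 m/s = 0.9000 m/s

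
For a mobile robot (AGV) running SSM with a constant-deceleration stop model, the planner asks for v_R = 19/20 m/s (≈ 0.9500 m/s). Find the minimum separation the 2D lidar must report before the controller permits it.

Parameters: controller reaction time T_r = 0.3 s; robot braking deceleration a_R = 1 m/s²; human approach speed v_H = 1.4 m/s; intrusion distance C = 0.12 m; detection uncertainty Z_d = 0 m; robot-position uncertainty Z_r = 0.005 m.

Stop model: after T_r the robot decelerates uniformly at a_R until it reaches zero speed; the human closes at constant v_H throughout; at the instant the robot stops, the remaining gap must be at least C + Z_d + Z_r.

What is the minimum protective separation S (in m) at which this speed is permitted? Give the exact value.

S_min = 2089/800 m = 2.6113 m

T_s = v_R/a_R = (19/20)/1 = 0.9500 s
robot in T_r: 0.9500·0.3000 = 0.2850 m
robot covers 0.9500·0.9500 − ½·1.0000·0.9500² = 0.4512 m while stopping
human over T_r+T_s: 1.4000·(0.3000+0.9500) = 1.7500 m
residual clearance needed = 0.1200+0.0000+0.0050 = 0.1250 m
S_min ≈ 0.2850+0.4512+1.7500+0.1250  ⇒  S_min = 2089/800 m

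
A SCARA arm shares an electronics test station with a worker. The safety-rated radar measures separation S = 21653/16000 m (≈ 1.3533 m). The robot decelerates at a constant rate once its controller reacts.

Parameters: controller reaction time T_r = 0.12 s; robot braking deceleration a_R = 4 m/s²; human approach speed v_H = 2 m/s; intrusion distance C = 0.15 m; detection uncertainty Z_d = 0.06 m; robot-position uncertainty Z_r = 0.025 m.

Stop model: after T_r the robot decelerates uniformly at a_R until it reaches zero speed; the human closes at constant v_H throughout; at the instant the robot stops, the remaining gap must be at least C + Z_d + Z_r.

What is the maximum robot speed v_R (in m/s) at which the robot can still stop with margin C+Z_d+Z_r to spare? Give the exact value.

v_R_max = 23/20 m/s = 1.1500 m/s

at the boundary: (1/8)·v² + (31/50)·v + (-14053/16000) = 0
  disc = (31/50)² − 4·(1/8)·(-14053/16000) = 131769/160000 ; √disc = 363/400
  v_R = (−(31/50) + 363/400) / (2·(1/8)) = 23/20 m/s
check:
braking lasts T_s = (23/20)/4 = 0.2875 s
robot in T_r: 1.1500·0.1200 = 0.1380 m
braking distance = 1.1500²/(2·4.0000) = 0.1653 m
person approaches 2.0000·(0.1200+0.2875) = 0.8150 m
C+Z_d+Z_r = 0.1500+0.0600+0.0250 = 0.2350 m
sum ≈ 0.1380+0.1653+0.8150+0.2350 ≈ 1.3533 m = S ✓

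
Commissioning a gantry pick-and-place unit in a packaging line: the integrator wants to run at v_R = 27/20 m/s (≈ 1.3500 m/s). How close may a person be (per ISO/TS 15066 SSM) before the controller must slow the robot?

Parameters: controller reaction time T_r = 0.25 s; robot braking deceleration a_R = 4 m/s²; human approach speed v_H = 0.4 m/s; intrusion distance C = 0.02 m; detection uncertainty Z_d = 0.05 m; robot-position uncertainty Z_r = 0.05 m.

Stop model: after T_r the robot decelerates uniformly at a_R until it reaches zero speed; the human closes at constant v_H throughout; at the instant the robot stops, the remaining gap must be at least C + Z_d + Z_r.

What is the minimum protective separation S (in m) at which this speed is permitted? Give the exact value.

stop time T_s = (27/20)/4 = 0.3375 s
robot in T_r: 1.3500·0.2500 = 0.3375 m
robot under decel: 1.3500²/(2·4.0000) = 0.2278 m
human over T_r+T_s: 0.4000·(0.2500+0.3375) = 0.2350 m
residual clearance needed = 0.0200+0.0500+0.0500 = 0.1200 m
S_min ≈ 0.3375+0.2278+0.2350+0.1200  ⇒  S_min = 589/640 m

S_min = 589/640 m = 0.9203 m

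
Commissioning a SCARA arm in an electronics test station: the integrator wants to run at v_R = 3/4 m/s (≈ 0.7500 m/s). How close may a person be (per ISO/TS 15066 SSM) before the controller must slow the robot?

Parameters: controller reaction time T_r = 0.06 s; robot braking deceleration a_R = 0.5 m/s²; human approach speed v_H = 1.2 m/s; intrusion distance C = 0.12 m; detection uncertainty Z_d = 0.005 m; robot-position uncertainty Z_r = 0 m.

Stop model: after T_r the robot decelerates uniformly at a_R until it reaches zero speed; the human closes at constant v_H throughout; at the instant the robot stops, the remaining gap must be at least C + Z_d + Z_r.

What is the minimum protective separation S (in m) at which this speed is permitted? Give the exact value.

S_min = 5209/2000 m = 2.6045 m

braking lasts T_s = (3/4)/(1/2) = 1.5000 s
reaction-phase robot travel = 0.7500·0.0600 = 0.0450 m
robot under decel: 0.7500²/(2·0.5000) = 0.5625 m
human over T_r+T_s: 1.2000·(0.0600+1.5000) = 1.8720 m
margins: 0.1200+0.0050+0.0000 = 0.1250 m
S_min ≈ 0.0450+0.5625+1.8720+0.1250  ⇒  S_min = 5209/2000 m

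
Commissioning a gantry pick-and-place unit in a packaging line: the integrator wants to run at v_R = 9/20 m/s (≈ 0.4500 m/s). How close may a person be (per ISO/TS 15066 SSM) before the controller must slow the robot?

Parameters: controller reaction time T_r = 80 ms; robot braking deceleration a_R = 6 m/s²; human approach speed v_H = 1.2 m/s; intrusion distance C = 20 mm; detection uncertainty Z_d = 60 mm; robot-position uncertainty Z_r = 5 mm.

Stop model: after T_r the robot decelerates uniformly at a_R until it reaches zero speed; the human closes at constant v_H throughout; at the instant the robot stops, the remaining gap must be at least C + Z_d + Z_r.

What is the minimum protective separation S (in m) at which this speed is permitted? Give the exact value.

S_min = 2591/8000 m = 0.3239 m

T_s = v_R/a_R = (9/20)/6 = 0.0750 s
robot covers v_R·T_r = 0.4500·0.0800 = 0.0360 m before braking
robot under decel: 0.4500²/(2·6.0000) = 0.0169 m
person approaches 1.2000·(0.0800+0.0750) = 0.1860 m
residual clearance needed = 0.0200+0.0600+0.0050 = 0.0850 m
S_min ≈ 0.0360+0.0169+0.1860+0.0850  ⇒  S_min = 2591/8000 m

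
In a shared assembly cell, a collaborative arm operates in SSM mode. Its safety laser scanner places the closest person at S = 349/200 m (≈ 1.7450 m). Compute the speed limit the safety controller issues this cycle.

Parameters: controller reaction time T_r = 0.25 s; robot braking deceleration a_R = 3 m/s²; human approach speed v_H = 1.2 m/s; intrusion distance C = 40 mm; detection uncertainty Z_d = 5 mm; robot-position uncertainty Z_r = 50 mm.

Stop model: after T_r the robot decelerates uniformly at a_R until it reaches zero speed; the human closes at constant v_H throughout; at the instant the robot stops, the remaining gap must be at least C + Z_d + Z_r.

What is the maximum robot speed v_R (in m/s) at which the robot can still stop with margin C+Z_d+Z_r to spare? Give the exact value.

at the boundary: (1/6)·v² + (13/20)·v + (-27/20) = 0
  disc = (13/20)² − 4·(1/6)·(-27/20) = 529/400 ; √disc = 23/20
  v_R = (−(13/20) + 23/20) / (2·(1/6)) = 3/2 m/s
check:
stop time T_s = (3/2)/3 = 0.5000 s
reaction-phase robot travel = 1.5000·0.2500 = 0.3750 m
robot under decel: 1.5000²/(2·3.0000) = 0.3750 m
human closes 1.2000·0.7500 = 0.9000 m
margins: 0.0400+0.0050+0.0500 = 0.0950 m
sum ≈ 0.3750+0.3750+0.9000+0.0950 ≈ 1.7450 m = S ✓

v_R_max = 3/2 m/s = 1.5000 m/s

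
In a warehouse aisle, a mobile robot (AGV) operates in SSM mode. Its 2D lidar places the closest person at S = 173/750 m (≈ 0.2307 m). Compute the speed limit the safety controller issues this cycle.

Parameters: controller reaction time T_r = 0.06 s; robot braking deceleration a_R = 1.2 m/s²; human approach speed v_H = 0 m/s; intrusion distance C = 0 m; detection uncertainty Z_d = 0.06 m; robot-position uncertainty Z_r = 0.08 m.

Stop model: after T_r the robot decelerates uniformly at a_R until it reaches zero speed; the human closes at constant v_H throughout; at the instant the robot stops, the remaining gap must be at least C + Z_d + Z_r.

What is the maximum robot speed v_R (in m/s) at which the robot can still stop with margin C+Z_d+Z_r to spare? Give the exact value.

collect terms ⇒ (5/12)·v_R² + (3/50)·v_R + (-34/375) = 0
  disc = (3/50)² − 4·(5/12)·(-34/375) = 3481/22500 ; √disc = 59/150
  v_R = (−(3/50) + 59/150) / (2·(5/12)) = 2/5 m/s
check:
stop time T_s = (2/5)/(6/5) = 0.3333 s
robot covers v_R·T_r = 0.4000·0.0600 = 0.0240 m before braking
robot under decel: 0.4000²/(2·1.2000) = 0.0667 m
human over T_r+T_s: 0.0000·(0.0600+0.3333) = 0.0000 m
margins: 0.0000+0.0600+0.0800 = 0.1400 m
sum ≈ 0.0240+0.0667+0.0000+0.1400 ≈ 0.2307 m = S ✓

v_R_max = 2/5 m/s = 0.4000 m/s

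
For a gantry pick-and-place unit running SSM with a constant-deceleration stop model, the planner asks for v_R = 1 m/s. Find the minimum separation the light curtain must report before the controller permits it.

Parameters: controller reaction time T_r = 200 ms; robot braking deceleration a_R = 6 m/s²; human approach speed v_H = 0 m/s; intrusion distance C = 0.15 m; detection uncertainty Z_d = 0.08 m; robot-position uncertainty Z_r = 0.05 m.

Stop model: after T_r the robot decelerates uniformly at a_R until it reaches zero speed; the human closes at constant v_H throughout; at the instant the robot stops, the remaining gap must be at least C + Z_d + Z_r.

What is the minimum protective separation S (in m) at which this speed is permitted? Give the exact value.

S_min = 169/300 m = 0.5633 m

stop time T_s = 1/6 = 0.1667 s
reaction-phase robot travel = 1.0000·0.2000 = 0.2000 m
robot covers 1.0000·0.1667 − ½·6.0000·0.1667² = 0.0833 m while stopping
human over T_r+T_s: 0.0000·(0.2000+0.1667) = 0.0000 m
margins: 0.1500+0.0800+0.0500 = 0.2800 m
S_min ≈ 0.2000+0.0833+0.0000+0.2800  ⇒  S_min = 169/300 m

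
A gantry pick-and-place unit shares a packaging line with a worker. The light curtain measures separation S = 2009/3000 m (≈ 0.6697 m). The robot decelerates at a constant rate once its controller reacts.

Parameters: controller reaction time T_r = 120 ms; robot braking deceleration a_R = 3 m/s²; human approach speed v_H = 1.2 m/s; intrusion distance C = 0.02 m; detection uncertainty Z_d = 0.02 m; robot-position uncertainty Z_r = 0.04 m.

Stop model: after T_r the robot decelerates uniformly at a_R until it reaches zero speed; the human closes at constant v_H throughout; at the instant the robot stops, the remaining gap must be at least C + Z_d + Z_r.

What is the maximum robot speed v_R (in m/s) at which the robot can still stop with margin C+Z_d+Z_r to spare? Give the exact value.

collect terms ⇒ (1/6)·v_R² + (13/25)·v_R + (-1337/3000) = 0
  disc = (13/25)² − 4·(1/6)·(-1337/3000) = 12769/22500 ; √disc = 113/150
  v_R = (−(13/25) + 113/150) / (2·(1/6)) = 7/10 m/s
check:
braking lasts T_s = (7/10)/3 = 0.2333 s
reaction-phase robot travel = 0.7000·0.1200 = 0.0840 m
robot covers 0.7000·0.2333 − ½·3.0000·0.2333² = 0.0817 m while stopping
human closes 1.2000·0.3533 = 0.4240 m
C+Z_d+Z_r = 0.0200+0.0200+0.0400 = 0.0800 m
sum ≈ 0.0840+0.0817+0.4240+0.0800 ≈ 0.6697 m = S ✓

v_R_max = 7/10 m/s = 0.7000 m/s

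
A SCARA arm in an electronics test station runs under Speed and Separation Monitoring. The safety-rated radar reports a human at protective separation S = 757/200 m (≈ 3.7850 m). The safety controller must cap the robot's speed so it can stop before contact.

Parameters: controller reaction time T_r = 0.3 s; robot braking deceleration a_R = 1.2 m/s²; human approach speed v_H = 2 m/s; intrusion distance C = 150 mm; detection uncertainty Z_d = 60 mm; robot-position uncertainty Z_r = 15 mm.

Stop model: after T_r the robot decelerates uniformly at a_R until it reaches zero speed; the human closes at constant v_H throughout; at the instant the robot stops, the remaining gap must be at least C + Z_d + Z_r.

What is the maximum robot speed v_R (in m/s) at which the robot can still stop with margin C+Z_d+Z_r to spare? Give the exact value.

at the boundary: (5/12)·v² + (59/30)·v + (-74/25) = 0
  disc = (59/30)² − 4·(5/12)·(-74/25) = 7921/900 ; √disc = 89/30
  v_R = (−(59/30) + 89/30) / (2·(5/12)) = 6/5 m/s
check:
braking lasts T_s = (6/5)/(6/5) = 1.0000 s
reaction-phase robot travel = 1.2000·0.3000 = 0.3600 m
robot under decel: 1.2000²/(2·1.2000) = 0.6000 m
person approaches 2.0000·(0.3000+1.0000) = 2.6000 m
margins: 0.1500+0.0600+0.0150 = 0.2250 m
sum ≈ 0.3600+0.6000+2.6000+0.2250 ≈ 3.7850 m = S ✓

v_R_max = 6/5 m/s = 1.2000 m/s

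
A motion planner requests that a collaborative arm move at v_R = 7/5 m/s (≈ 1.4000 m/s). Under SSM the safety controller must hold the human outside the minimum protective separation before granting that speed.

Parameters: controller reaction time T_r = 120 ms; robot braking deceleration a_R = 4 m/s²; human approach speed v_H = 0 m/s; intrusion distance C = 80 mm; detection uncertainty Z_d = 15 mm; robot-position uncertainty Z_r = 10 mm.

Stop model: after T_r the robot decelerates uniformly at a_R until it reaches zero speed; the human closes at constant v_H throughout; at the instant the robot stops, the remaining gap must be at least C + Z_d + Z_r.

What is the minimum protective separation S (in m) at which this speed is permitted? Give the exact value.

stop time T_s = (7/5)/4 = 0.3500 s
robot in T_r: 1.4000·0.1200 = 0.1680 m
robot covers 1.4000·0.3500 − ½·4.0000·0.3500² = 0.2450 m while stopping
human over T_r+T_s: 0.0000·(0.1200+0.3500) = 0.0000 m
margins: 0.0800+0.0150+0.0100 = 0.1050 m
S_min ≈ 0.1680+0.2450+0.0000+0.1050  ⇒  S_min = 259/500 m

S_min = 259/500 m = 0.5180 m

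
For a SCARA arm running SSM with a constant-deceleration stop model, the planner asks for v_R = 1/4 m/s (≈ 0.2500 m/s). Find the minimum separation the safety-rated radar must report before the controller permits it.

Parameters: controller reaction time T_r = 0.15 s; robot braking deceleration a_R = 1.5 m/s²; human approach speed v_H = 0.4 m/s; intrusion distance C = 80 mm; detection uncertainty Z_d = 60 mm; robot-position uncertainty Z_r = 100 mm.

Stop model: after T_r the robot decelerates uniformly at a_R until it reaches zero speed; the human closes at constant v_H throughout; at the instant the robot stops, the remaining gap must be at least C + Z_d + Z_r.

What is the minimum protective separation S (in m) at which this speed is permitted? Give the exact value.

S_min = 17/40 m = 0.4250 m

stop time T_s = (1/4)/(3/2) = 0.1667 s
robot in T_r: 0.2500·0.1500 = 0.0375 m
braking distance = 0.2500²/(2·1.5000) = 0.0208 m
human over T_r+T_s: 0.4000·(0.1500+0.1667) = 0.1267 m
residual clearance needed = 0.0800+0.0600+0.1000 = 0.2400 m
S_min ≈ 0.0375+0.0208+0.1267+0.2400  ⇒  S_min = 17/40 m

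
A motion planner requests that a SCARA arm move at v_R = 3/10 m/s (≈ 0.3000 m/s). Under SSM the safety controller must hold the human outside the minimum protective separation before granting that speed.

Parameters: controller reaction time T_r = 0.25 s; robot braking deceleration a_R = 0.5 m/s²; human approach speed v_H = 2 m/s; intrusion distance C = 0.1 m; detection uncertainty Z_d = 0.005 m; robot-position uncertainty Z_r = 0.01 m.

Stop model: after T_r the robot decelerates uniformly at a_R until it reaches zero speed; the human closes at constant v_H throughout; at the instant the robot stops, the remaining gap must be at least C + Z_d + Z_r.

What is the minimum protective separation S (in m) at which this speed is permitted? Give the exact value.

S_min = 99/50 m = 1.9800 m

braking lasts T_s = (3/10)/(1/2) = 0.6000 s
robot covers v_R·T_r = 0.3000·0.2500 = 0.0750 m before braking
robot covers 0.3000·0.6000 − ½·0.5000·0.6000² = 0.0900 m while stopping
person approaches 2.0000·(0.2500+0.6000) = 1.7000 m
margins: 0.1000+0.0050+0.0100 = 0.1150 m
S_min ≈ 0.0750+0.0900+1.7000+0.1150  ⇒  S_min = 99/50 m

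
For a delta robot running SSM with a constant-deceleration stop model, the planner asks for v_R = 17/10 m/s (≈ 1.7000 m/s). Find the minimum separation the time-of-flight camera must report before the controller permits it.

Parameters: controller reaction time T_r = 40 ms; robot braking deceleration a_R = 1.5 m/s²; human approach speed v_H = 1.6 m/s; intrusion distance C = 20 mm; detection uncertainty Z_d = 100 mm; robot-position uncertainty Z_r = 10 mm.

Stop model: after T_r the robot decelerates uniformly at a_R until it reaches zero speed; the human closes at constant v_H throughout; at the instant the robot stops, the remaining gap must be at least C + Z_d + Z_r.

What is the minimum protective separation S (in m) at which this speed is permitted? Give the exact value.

T_s = v_R/a_R = (17/10)/(3/2) = 1.1333 s
robot covers v_R·T_r = 1.7000·0.0400 = 0.0680 m before braking
robot covers 1.7000·1.1333 − ½·1.5000·1.1333² = 0.9633 m while stopping
human closes 1.6000·1.1733 = 1.8773 m
residual clearance needed = 0.0200+0.1000+0.0100 = 0.1300 m
S_min ≈ 0.0680+0.9633+1.8773+0.1300  ⇒  S_min = 2279/750 m

S_min = 2279/750 m = 3.0387 m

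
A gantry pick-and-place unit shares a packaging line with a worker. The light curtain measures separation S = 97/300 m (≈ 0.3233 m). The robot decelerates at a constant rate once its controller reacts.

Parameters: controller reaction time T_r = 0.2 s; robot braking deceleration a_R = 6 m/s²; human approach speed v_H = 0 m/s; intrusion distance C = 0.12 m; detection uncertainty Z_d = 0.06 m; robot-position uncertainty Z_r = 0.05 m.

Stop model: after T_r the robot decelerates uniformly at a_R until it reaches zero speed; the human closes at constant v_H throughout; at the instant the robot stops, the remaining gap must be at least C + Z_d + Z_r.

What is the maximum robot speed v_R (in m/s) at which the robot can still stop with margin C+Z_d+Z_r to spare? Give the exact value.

collect terms ⇒ (1/12)·v_R² + (1/5)·v_R + (-7/75) = 0
  disc = (1/5)² − 4·(1/12)·(-7/75) = 16/225 ; √disc = 4/15
  v_R = (−(1/5) + 4/15) / (2·(1/12)) = 2/5 m/s
check:
stop time T_s = (2/5)/6 = 0.0667 s
robot covers v_R·T_r = 0.4000·0.2000 = 0.0800 m before braking
robot covers 0.4000·0.0667 − ½·6.0000·0.0667² = 0.0133 m while stopping
human closes 0.0000·0.2667 = 0.0000 m
C+Z_d+Z_r = 0.1200+0.0600+0.0500 = 0.2300 m
sum ≈ 0.0800+0.0133+0.0000+0.2300 ≈ 0.3233 m = S ✓

v_R_max = 2/5 m/s = 0.4000 m/s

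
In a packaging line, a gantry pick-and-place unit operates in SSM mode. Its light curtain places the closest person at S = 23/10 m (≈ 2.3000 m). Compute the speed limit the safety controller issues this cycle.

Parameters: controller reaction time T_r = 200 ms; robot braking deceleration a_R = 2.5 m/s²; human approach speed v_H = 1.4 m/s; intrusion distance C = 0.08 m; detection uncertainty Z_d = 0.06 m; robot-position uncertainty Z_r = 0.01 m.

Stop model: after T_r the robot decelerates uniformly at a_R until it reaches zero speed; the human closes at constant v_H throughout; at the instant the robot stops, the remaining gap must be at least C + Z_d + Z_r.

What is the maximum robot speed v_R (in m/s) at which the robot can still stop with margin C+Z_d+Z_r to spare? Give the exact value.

collect terms ⇒ (1/5)·v_R² + (19/25)·v_R + (-187/100) = 0
  disc = (19/25)² − 4·(1/5)·(-187/100) = 1296/625 ; √disc = 36/25
  v_R = (−(19/25) + 36/25) / (2·(1/5)) = 17/10 m/s
check:
T_s = v_R/a_R = (17/10)/(5/2) = 0.6800 s
robot in T_r: 1.7000·0.2000 = 0.3400 m
braking distance = 1.7000²/(2·2.5000) = 0.5780 m
human over T_r+T_s: 1.4000·(0.2000+0.6800) = 1.2320 m
C+Z_d+Z_r = 0.0800+0.0600+0.0100 = 0.1500 m
sum ≈ 0.3400+0.5780+1.2320+0.1500 ≈ 2.3000 m = S ✓

v_R_max = 17/10 m/s = 1.7000 m/s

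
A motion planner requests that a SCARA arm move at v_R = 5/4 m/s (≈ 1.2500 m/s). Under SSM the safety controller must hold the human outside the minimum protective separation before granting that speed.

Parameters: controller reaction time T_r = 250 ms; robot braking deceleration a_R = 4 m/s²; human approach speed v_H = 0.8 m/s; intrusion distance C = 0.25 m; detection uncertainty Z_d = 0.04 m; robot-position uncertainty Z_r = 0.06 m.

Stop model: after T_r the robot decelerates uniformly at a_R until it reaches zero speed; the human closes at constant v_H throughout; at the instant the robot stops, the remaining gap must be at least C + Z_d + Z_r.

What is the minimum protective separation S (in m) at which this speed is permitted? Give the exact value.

S_min = 837/640 m = 1.3078 m

T_s = v_R/a_R = (5/4)/4 = 0.3125 s
robot covers v_R·T_r = 1.2500·0.2500 = 0.3125 m before braking
robot covers 1.2500·0.3125 − ½·4.0000·0.3125² = 0.1953 m while stopping
human over T_r+T_s: 0.8000·(0.2500+0.3125) = 0.4500 m
C+Z_d+Z_r = 0.2500+0.0400+0.0600 = 0.3500 m
S_min ≈ 0.3125+0.1953+0.4500+0.3500  ⇒  S_min = 837/640 m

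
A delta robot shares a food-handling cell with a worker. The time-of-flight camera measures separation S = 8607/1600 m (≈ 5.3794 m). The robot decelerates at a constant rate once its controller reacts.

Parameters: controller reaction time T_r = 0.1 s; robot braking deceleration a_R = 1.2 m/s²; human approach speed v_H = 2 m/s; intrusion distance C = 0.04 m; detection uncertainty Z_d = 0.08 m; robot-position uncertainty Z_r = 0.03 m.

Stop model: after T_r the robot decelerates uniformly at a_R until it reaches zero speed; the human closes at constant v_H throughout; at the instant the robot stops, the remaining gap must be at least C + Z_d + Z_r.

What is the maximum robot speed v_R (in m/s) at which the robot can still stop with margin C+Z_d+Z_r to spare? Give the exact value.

v_R_max = 39/20 m/s = 1.9500 m/s

quadratic (5/12)·v² + (53/30)·v + (-8047/1600) = 0
  disc = (53/30)² − 4·(5/12)·(-8047/1600) = 165649/14400 ; √disc = 407/120
  v_R = (−(53/30) + 407/120) / (2·(5/12)) = 39/20 m/s
check:
braking lasts T_s = (39/20)/(6/5) = 1.6250 s
robot covers v_R·T_r = 1.9500·0.1000 = 0.1950 m before braking
robot under decel: 1.9500²/(2·1.2000) = 1.5844 m
person approaches 2.0000·(0.1000+1.6250) = 3.4500 m
margins: 0.0400+0.0800+0.0300 = 0.1500 m
sum ≈ 0.1950+1.5844+3.4500+0.1500 ≈ 5.3794 m = S ✓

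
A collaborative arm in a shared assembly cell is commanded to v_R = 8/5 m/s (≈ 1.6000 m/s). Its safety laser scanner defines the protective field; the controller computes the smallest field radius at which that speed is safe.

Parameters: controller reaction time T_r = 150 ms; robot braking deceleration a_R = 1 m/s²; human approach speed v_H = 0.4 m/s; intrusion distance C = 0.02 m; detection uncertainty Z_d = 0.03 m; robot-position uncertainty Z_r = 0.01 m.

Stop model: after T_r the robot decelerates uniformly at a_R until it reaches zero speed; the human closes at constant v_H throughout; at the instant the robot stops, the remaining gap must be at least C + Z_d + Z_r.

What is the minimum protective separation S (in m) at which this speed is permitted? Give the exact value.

S_min = 57/25 m = 2.2800 m

braking lasts T_s = (8/5)/1 = 1.6000 s
robot covers v_R·T_r = 1.6000·0.1500 = 0.2400 m before braking
robot under decel: 1.6000²/(2·1.0000) = 1.2800 m
human closes 0.4000·1.7500 = 0.7000 m
residual clearance needed = 0.0200+0.0300+0.0100 = 0.0600 m
S_min ≈ 0.2400+1.2800+0.7000+0.0600  ⇒  S_min = 57/25 m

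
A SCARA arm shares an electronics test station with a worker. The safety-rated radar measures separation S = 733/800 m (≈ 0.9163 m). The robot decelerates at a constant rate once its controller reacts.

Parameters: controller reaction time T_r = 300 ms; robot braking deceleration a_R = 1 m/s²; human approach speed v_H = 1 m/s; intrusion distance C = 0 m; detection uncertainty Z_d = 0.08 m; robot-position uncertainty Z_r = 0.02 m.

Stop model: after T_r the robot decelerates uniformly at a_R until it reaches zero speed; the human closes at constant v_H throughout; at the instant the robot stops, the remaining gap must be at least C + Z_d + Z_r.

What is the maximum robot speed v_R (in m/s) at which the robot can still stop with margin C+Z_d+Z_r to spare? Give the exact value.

v_R_max = 7/20 m/s = 0.3500 m/s

quadratic (1/2)·v² + (13/10)·v + (-413/800) = 0
  disc = (13/10)² − 4·(1/2)·(-413/800) = 1089/400 ; √disc = 33/20
  v_R = (−(13/10) + 33/20) / (2·(1/2)) = 7/20 m/s
check:
braking lasts T_s = (7/20)/1 = 0.3500 s
reaction-phase robot travel = 0.3500·0.3000 = 0.1050 m
braking distance = 0.3500²/(2·1.0000) = 0.0612 m
human closes 1.0000·0.6500 = 0.6500 m
C+Z_d+Z_r = 0.0000+0.0800+0.0200 = 0.1000 m
sum ≈ 0.1050+0.0612+0.6500+0.1000 ≈ 0.9163 m = S ✓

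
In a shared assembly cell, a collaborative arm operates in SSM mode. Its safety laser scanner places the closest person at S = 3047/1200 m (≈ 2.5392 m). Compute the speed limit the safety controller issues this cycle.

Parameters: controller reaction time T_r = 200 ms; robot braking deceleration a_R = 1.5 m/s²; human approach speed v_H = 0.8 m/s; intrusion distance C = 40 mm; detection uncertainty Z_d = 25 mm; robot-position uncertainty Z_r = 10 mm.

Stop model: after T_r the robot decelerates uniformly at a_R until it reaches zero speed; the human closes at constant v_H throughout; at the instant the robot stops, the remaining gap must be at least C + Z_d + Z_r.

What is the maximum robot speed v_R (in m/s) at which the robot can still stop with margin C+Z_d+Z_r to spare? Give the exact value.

v_R_max = 7/4 m/s = 1.7500 m/s

collect terms ⇒ (1/3)·v_R² + (11/15)·v_R + (-553/240) = 0
  disc = (11/15)² − 4·(1/3)·(-553/240) = 361/100 ; √disc = 19/10
  v_R = (−(11/15) + 19/10) / (2·(1/3)) = 7/4 m/s
check:
braking lasts T_s = (7/4)/(3/2) = 1.1667 s
robot in T_r: 1.7500·0.2000 = 0.3500 m
robot covers 1.7500·1.1667 − ½·1.5000·1.1667² = 1.0208 m while stopping
human over T_r+T_s: 0.8000·(0.2000+1.1667) = 1.0933 m
margins: 0.0400+0.0250+0.0100 = 0.0750 m
sum ≈ 0.3500+1.0208+1.0933+0.0750 ≈ 2.5392 m = S ✓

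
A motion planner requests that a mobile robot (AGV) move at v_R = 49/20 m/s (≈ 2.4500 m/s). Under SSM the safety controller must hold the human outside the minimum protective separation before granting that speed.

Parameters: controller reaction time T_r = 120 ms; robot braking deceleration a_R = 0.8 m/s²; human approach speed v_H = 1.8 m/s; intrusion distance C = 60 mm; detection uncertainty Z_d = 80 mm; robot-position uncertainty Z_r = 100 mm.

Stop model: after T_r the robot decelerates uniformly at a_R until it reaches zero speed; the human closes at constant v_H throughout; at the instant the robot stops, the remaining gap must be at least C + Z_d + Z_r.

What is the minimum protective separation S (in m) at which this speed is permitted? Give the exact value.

S_min = 6409/640 m = 10.0141 m

braking lasts T_s = (49/20)/(4/5) = 3.0625 s
robot in T_r: 2.4500·0.1200 = 0.2940 m
robot under decel: 2.4500²/(2·0.8000) = 3.7516 m
human over T_r+T_s: 1.8000·(0.1200+3.0625) = 5.7285 m
C+Z_d+Z_r = 0.0600+0.0800+0.1000 = 0.2400 m
S_min ≈ 0.2940+3.7516+5.7285+0.2400  ⇒  S_min = 6409/640 m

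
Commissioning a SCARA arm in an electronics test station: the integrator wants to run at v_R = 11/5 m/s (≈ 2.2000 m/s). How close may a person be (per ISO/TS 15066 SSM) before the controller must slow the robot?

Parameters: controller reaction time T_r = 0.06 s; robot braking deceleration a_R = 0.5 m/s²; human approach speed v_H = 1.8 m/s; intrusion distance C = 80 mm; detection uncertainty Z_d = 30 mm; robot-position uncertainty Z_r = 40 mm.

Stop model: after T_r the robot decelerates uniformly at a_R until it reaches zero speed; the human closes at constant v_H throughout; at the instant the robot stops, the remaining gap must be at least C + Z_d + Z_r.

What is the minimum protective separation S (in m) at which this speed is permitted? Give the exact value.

stop time T_s = (11/5)/(1/2) = 4.4000 s
reaction-phase robot travel = 2.2000·0.0600 = 0.1320 m
braking distance = 2.2000²/(2·0.5000) = 4.8400 m
person approaches 1.8000·(0.0600+4.4000) = 8.0280 m
C+Z_d+Z_r = 0.0800+0.0300+0.0400 = 0.1500 m
S_min ≈ 0.1320+4.8400+8.0280+0.1500  ⇒  S_min = 263/20 m

S_min = 263/20 m = 13.1500 m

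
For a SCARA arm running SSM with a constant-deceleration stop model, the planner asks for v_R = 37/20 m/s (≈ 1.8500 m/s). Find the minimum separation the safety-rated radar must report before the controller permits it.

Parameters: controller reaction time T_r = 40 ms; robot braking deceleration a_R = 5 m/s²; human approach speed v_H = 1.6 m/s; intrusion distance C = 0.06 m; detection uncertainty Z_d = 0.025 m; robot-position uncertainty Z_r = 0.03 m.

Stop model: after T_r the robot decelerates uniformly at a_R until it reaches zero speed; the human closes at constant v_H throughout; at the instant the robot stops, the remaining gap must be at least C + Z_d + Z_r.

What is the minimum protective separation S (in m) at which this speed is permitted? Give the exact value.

S_min = 4749/4000 m = 1.1872 m

stop time T_s = (37/20)/5 = 0.3700 s
robot in T_r: 1.8500·0.0400 = 0.0740 m
braking distance = 1.8500²/(2·5.0000) = 0.3422 m
person approaches 1.6000·(0.0400+0.3700) = 0.6560 m
residual clearance needed = 0.0600+0.0250+0.0300 = 0.1150 m
S_min ≈ 0.0740+0.3422+0.6560+0.1150  ⇒  S_min = 4749/4000 m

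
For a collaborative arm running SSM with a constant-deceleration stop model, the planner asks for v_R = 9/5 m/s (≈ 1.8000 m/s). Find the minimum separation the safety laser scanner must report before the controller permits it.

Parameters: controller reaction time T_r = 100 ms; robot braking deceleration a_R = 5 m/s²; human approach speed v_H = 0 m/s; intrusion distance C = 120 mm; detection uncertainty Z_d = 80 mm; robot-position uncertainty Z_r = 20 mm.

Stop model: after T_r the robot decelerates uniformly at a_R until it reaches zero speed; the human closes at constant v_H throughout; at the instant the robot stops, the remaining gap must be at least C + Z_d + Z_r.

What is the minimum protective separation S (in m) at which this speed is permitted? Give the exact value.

S_min = 181/250 m = 0.7240 m

braking lasts T_s = (9/5)/5 = 0.3600 s
robot covers v_R·T_r = 1.8000·0.1000 = 0.1800 m before braking
robot under decel: 1.8000²/(2·5.0000) = 0.3240 m
person approaches 0.0000·(0.1000+0.3600) = 0.0000 m
residual clearance needed = 0.1200+0.0800+0.0200 = 0.2200 m
S_min ≈ 0.1800+0.3240+0.0000+0.2200  ⇒  S_min = 181/250 m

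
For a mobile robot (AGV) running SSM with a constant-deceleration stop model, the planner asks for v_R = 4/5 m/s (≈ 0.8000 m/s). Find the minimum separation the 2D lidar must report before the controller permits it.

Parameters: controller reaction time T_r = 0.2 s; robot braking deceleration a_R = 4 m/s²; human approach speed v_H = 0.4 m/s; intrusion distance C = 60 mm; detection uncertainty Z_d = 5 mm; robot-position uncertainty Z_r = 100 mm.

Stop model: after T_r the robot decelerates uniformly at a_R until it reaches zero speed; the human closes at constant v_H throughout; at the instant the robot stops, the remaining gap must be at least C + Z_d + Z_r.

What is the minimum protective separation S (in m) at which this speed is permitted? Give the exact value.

S_min = 113/200 m = 0.5650 m

stop time T_s = (4/5)/4 = 0.2000 s
robot in T_r: 0.8000·0.2000 = 0.1600 m
robot under decel: 0.8000²/(2·4.0000) = 0.0800 m
human closes 0.4000·0.4000 = 0.1600 m
residual clearance needed = 0.0600+0.0050+0.1000 = 0.1650 m
S_min ≈ 0.1600+0.0800+0.1600+0.1650  ⇒  S_min = 113/200 m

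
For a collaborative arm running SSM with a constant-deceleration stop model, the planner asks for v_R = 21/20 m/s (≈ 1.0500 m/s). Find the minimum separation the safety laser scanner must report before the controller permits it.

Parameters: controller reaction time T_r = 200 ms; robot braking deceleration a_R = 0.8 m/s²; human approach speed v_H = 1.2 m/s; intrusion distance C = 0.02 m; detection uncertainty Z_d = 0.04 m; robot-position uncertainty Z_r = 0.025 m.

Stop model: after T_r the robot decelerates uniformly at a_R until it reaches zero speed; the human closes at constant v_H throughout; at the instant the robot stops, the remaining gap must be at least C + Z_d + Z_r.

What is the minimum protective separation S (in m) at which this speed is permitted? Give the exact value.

braking lasts T_s = (21/20)/(4/5) = 1.3125 s
robot covers v_R·T_r = 1.0500·0.2000 = 0.2100 m before braking
robot covers 1.0500·1.3125 − ½·0.8000·1.3125² = 0.6891 m while stopping
person approaches 1.2000·(0.2000+1.3125) = 1.8150 m
C+Z_d+Z_r = 0.0200+0.0400+0.0250 = 0.0850 m
S_min ≈ 0.2100+0.6891+1.8150+0.0850  ⇒  S_min = 8957/3200 m

S_min = 8957/3200 m = 2.7991 m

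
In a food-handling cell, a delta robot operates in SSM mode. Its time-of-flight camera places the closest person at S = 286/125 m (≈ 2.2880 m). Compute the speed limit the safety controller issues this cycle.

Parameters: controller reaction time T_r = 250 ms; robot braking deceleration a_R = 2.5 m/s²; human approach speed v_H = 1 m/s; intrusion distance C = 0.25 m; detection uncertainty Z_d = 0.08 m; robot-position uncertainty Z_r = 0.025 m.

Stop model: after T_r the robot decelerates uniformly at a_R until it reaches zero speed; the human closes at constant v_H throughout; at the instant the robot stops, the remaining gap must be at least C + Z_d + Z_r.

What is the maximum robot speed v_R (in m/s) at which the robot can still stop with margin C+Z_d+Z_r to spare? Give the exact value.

at the boundary: (1/5)·v² + (13/20)·v + (-1683/1000) = 0
  disc = (13/20)² − 4·(1/5)·(-1683/1000) = 17689/10000 ; √disc = 133/100
  v_R = (−(13/20) + 133/100) / (2·(1/5)) = 17/10 m/s
check:
braking lasts T_s = (17/10)/(5/2) = 0.6800 s
reaction-phase robot travel = 1.7000·0.2500 = 0.4250 m
robot under decel: 1.7000²/(2·2.5000) = 0.5780 m
person approaches 1.0000·(0.2500+0.6800) = 0.9300 m
C+Z_d+Z_r = 0.2500+0.0800+0.0250 = 0.3550 m
sum ≈ 0.4250+0.5780+0.9300+0.3550 ≈ 2.2880 m = S ✓

v_R_max = 17/10 m/s = 1.7000 m/s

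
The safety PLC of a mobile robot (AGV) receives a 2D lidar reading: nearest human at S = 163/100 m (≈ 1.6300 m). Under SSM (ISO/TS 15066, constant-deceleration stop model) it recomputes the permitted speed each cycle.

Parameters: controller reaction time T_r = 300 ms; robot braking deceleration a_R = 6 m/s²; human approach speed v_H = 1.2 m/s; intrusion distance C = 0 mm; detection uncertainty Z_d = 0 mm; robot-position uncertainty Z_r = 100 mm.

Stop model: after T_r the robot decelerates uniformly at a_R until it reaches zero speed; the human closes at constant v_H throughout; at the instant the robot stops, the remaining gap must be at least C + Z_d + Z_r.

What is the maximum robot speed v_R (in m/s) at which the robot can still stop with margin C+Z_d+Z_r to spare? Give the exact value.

collect terms ⇒ (1/12)·v_R² + (1/2)·v_R + (-117/100) = 0
  disc = (1/2)² − 4·(1/12)·(-117/100) = 16/25 ; √disc = 4/5
  v_R = (−(1/2) + 4/5) / (2·(1/12)) = 9/5 m/s
check:
T_s = v_R/a_R = (9/5)/6 = 0.3000 s
robot in T_r: 1.8000·0.3000 = 0.5400 m
braking distance = 1.8000²/(2·6.0000) = 0.2700 m
human over T_r+T_s: 1.2000·(0.3000+0.3000) = 0.7200 m
residual clearance needed = 0.0000+0.0000+0.1000 = 0.1000 m
sum ≈ 0.5400+0.2700+0.7200+0.1000 ≈ 1.6300 m = S ✓

v_R_max = 9/5 m/s = 1.8000 m/s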